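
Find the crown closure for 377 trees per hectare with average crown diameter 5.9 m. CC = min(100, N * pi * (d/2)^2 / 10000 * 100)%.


(d/2)^2 = (5.9/2)^2 = 2.95^2 = 8.7025
Crown area = 3.141593 * 8.7025 = 27.3397 m^2
N * area / 10000 * 100 = 377 * 27.3397 / 10000 * 100 = 103.071
CC = min(100, 103.071) = 100%

100%


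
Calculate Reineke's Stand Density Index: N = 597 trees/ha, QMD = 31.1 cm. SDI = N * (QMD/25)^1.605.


QMD/25 = 31.1/25 = 1.244
(1.244)^1.605 = exp(1.605 * ln(1.244)) = exp(1.605 * 0.218332) = exp(0.350423) = 1.41967
SDI = 597 * 1.41967 = 847.543 ≈ 848

848


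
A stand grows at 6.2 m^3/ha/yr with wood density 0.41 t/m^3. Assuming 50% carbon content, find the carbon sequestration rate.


C = 6.2 * 0.41 * 0.5 = 1.271 ≈ 1.27 t C/ha/yr

1.27 t C/ha/yr


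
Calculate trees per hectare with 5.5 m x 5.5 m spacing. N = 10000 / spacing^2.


N = 10000 / 5.5^2 = 10000 / 30.25 = 330.579 ≈ 331 trees/ha

331 trees/ha


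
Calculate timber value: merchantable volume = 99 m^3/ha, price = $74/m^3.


Value = 99 * 74 = $7326/ha

$7326/ha


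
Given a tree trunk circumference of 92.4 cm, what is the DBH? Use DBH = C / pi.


DBH = C / pi = 92.4 / 3.141593 = 29.4118 ≈ 29.41 cm

29.41 cm


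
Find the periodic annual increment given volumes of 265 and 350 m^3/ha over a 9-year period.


PAI = (V2 - V1) / period = (350 - 265) / 9 = 85 / 9 = 9.4444 ≈ 9.44 m^3/ha/yr

9.44 m^3/ha/yr


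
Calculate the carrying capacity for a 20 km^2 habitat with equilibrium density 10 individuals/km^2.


K = 10 * 20 = 200 individuals

200 individuals


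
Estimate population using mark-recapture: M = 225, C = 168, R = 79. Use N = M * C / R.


N = M * C / R = 225 * 168 / 79 = 37800 / 79 = 478.48 ≈ 478

478 individuals


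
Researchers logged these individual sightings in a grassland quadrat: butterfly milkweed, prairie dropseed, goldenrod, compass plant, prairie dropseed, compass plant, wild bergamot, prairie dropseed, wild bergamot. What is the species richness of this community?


Total individuals logged = 9
Distinct species (count of individuals): butterfly milkweed (1), prairie dropseed (3), goldenrod (1), compass plant (2), wild bergamot (2)
Species richness = number of distinct species = 5

5


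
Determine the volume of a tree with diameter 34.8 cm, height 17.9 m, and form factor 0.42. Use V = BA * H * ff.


(D/200)^2 = (34.8/200)^2 = 0.174^2 = 0.030276
BA = 3.141593 * 0.030276 = 0.0951149 m^2
V = 0.0951149 * 17.9 * 0.42 = 0.715074 ≈ 0.715 m^3

0.715 m^3


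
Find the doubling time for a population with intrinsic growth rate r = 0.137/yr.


td = ln(2) / 0.137 = 0.693147 / 0.137 = 5.05947 ≈ 5.1 years

5.1 years


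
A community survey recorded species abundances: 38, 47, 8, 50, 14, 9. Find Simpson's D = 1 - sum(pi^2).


Total N = 38 + 47 + 8 + 50 + 14 + 9 = 166
Per-species terms:
  p = 38/166 = 0.228916; p^2 = 0.228916^2 = 0.052403
  p = 47/166 = 0.283133; p^2 = 0.283133^2 = 0.080164
  p = 8/166 = 0.048193; p^2 = 0.048193^2 = 0.002323
  p = 50/166 = 0.301205; p^2 = 0.301205^2 = 0.090724
  p = 14/166 = 0.084337; p^2 = 0.084337^2 = 0.007113
  p = 9/166 = 0.054217; p^2 = 0.054217^2 = 0.002939
sum(p^2) = 0.052403 + 0.080164 + 0.002323 + 0.090724 + 0.007113 + 0.002939 = 0.235666
D = 1 - 0.235666 = 0.764334 ≈ 0.7643

0.7643


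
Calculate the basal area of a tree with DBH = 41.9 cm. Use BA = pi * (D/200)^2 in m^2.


D/200 = 41.9/200 = 0.2095 m
(D/200)^2 = 0.2095^2 = 0.04389025
BA = 3.141593 * 0.04389025 = 0.137885 ≈ 0.1379 m^2

0.1379 m^2


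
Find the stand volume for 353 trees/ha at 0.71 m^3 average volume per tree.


V_stand = 353 * 0.71 = 250.63 ≈ 250.6 m^3/ha

250.6 m^3/ha


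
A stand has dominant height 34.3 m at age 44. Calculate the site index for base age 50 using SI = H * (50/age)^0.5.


50/44 = 1.13636
(1.13636)^0.5 = 1.06600
SI = 34.3 * 1.06600 = 36.5638 ≈ 36.6 m

36.6 m


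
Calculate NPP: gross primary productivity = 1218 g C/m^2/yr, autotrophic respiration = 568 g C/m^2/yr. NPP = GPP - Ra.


NPP = GPP - Ra = 1218 - 568 = 650 g C/m^2/yr

650 g C/m^2/yr


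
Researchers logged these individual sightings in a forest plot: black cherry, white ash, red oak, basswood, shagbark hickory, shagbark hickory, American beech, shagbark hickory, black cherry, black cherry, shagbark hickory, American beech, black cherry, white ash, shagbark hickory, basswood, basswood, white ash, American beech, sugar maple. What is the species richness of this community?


Total individuals logged = 20
Distinct species (count of individuals): black cherry (4), white ash (3), red oak (1), basswood (3), shagbark hickory (5), American beech (3), sugar maple (1)
Species richness = number of distinct species = 7

7


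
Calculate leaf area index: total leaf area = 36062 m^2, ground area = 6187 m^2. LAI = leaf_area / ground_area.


LAI = 36062 / 6187 = 5.8287 ≈ 5.83

5.83


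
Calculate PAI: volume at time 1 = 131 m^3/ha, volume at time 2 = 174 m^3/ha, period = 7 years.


PAI = (V2 - V1) / period = (174 - 131) / 7 = 43 / 7 = 6.1429 ≈ 6.14 m^3/ha/yr

6.14 m^3/ha/yr


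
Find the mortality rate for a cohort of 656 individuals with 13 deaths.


Mortality rate = 13 / 656 = 0.019817 ≈ 0.0198

0.0198


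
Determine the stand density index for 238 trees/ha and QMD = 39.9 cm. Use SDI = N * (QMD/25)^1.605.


QMD/25 = 39.9/25 = 1.596
(1.596)^1.605 = exp(1.605 * ln(1.596)) = exp(1.605 * 0.467500) = exp(0.750338) = 2.11772
SDI = 238 * 2.11772 = 504.017 ≈ 504

504


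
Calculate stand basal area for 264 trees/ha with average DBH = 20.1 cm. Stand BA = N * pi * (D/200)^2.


(D/200)^2 = (20.1/200)^2 = 0.1005^2 = 0.01010025
Individual BA = 3.141593 * 0.01010025 = 0.0317309 m^2
Stand BA = 264 * 0.0317309 = 8.37696 ≈ 8.38 m^2/ha

8.38 m^2/ha


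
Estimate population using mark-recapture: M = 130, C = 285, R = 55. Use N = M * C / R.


N = M * C / R = 130 * 285 / 55 = 37050 / 55 = 673.64 ≈ 674

674 individuals


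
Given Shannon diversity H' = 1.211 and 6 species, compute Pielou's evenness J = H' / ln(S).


ln(6) = 1.79176
J = H' / ln(S) = 1.211 / 1.79176 = 0.675872 ≈ 0.6759

0.6759


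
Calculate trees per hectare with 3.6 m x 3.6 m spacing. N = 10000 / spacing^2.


N = 10000 / 3.6^2 = 10000 / 12.96 = 771.605 ≈ 772 trees/ha

772 trees/ha


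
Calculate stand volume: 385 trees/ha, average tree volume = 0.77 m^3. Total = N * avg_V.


V_stand = 385 * 0.77 = 296.45 ≈ 296.5 m^3/ha

296.5 m^3/ha


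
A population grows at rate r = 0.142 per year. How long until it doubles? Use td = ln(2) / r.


td = ln(2) / 0.142 = 0.693147 / 0.142 = 4.88132 ≈ 4.9 years

4.9 years


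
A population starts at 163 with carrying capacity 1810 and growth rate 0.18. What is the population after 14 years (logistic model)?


(K - N0)/N0 = (1810 - 163)/163 = 1647/163 = 10.1043
r*t = 0.18 * 14 = 2.52; exp(-2.52) = 0.0804596
10.1043 * 0.0804596 = 0.812988
1 + 0.812988 = 1.81299
N = 1810 / 1.81299 = 998.351 ≈ 998

998


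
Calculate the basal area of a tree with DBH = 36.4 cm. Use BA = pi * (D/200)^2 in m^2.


D/200 = 36.4/200 = 0.182 m
(D/200)^2 = 0.182^2 = 0.033124
BA = 3.141593 * 0.033124 = 0.104062 ≈ 0.1041 m^2

0.1041 m^2


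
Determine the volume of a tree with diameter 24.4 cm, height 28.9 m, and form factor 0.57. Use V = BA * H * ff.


(D/200)^2 = (24.4/200)^2 = 0.122^2 = 0.014884
BA = 3.141593 * 0.014884 = 0.0467595 m^2
V = 0.0467595 * 28.9 * 0.57 = 0.770269 ≈ 0.770 m^3

0.770 m^3


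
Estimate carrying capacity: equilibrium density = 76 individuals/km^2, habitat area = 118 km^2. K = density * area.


K = 76 * 118 = 8968 individuals

8968 individuals


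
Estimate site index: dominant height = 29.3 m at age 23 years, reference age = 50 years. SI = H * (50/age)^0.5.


50/23 = 2.17391
(2.17391)^0.5 = 1.47442
SI = 29.3 * 1.47442 = 43.2005 ≈ 43.2 m

43.2 m


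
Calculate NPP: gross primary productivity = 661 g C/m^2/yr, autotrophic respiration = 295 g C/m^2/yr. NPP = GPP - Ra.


NPP = GPP - Ra = 661 - 295 = 366 g C/m^2/yr

366 g C/m^2/yr


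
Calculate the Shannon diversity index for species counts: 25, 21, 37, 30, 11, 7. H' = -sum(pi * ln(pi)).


Total N = 25 + 21 + 37 + 30 + 11 + 7 = 131
Per-species terms:
  p = 25/131 = 0.190840; ln(p) = -1.656320; p*ln(p) = 0.190840 * (-1.656320) = -0.316092
  p = 21/131 = 0.160305; ln(p) = -1.830677; p*ln(p) = 0.160305 * (-1.830677) = -0.293467
  p = 37/131 = 0.282443; ln(p) = -1.264279; p*ln(p) = 0.282443 * (-1.264279) = -0.357087
  p = 30/131 = 0.229008; ln(p) = -1.473998; p*ln(p) = 0.229008 * (-1.473998) = -0.337557
  p = 11/131 = 0.083969; ln(p) = -2.477308; p*ln(p) = 0.083969 * (-2.477308) = -0.208017
  p = 7/131 = 0.053435; ln(p) = -2.929289; p*ln(p) = 0.053435 * (-2.929289) = -0.156527
sum(p*ln(p)) = (-0.316092) + (-0.293467) + (-0.357087) + (-0.337557) + (-0.208017) + (-0.156527) = -1.668747
H' = -(-1.668747) = 1.668747 ≈ 1.6687

1.6687


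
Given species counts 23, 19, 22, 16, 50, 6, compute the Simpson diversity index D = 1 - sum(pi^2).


Total N = 23 + 19 + 22 + 16 + 50 + 6 = 136
Per-species terms:
  p = 23/136 = 0.169118; p^2 = 0.169118^2 = 0.028601
  p = 19/136 = 0.139706; p^2 = 0.139706^2 = 0.019518
  p = 22/136 = 0.161765; p^2 = 0.161765^2 = 0.026168
  p = 16/136 = 0.117647; p^2 = 0.117647^2 = 0.013841
  p = 50/136 = 0.367647; p^2 = 0.367647^2 = 0.135164
  p = 6/136 = 0.044118; p^2 = 0.044118^2 = 0.001946
sum(p^2) = 0.028601 + 0.019518 + 0.026168 + 0.013841 + 0.135164 + 0.001946 = 0.225238
D = 1 - 0.225238 = 0.774762 ≈ 0.7748

0.7748


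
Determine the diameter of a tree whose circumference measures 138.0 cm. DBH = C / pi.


DBH = C / pi = 138.0 / 3.141593 = 43.9268 ≈ 43.93 cm

43.93 cm


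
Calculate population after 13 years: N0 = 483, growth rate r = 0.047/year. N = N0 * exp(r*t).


r*t = 0.047 * 13 = 0.611
exp(0.611) = 1.84227
N = 483 * 1.84227 = 889.816 ≈ 890

890


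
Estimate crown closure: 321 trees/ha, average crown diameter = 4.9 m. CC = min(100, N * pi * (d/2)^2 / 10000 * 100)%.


(d/2)^2 = (4.9/2)^2 = 2.45^2 = 6.0025
Crown area = 3.141593 * 6.0025 = 18.8574 m^2
N * area / 10000 * 100 = 321 * 18.8574 / 10000 * 100 = 60.5323
CC = min(100, 60.5323) = 60.5323 ≈ 60.5%

60.5%


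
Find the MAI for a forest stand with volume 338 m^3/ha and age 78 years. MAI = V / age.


MAI = 338 / 78 = 4.3333 ≈ 4.33 m^3/ha/yr

4.33 m^3/ha/yr


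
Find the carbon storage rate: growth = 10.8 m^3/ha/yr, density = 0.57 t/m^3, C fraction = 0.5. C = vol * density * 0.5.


C = 10.8 * 0.57 * 0.5 = 3.078 ≈ 3.08 t C/ha/yr

3.08 t C/ha/yr


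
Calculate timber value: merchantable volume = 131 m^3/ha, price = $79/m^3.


Value = 131 * 79 = $10349/ha

$10349/ha


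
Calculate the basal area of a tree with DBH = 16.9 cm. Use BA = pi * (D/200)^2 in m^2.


D/200 = 16.9/200 = 0.0845 m
(D/200)^2 = 0.0845^2 = 0.00714025
BA = 3.141593 * 0.00714025 = 0.0224318 ≈ 0.0224 m^2

0.0224 m^2


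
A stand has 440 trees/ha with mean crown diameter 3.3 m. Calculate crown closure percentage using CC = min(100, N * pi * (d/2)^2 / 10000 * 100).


(d/2)^2 = (3.3/2)^2 = 1.65^2 = 2.7225
Crown area = 3.141593 * 2.7225 = 8.55299 m^2
N * area / 10000 * 100 = 440 * 8.55299 / 10000 * 100 = 37.6332
CC = min(100, 37.6332) = 37.6332 ≈ 37.6%

37.6%


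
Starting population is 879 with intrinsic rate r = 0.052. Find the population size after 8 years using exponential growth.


r*t = 0.052 * 8 = 0.416
exp(0.416) = 1.51589
N = 879 * 1.51589 = 1332.47 ≈ 1332

1332


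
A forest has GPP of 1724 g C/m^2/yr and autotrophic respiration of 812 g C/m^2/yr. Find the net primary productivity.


NPP = GPP - Ra = 1724 - 812 = 912 g C/m^2/yr

912 g C/m^2/yr


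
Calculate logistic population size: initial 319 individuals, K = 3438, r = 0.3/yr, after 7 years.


(K - N0)/N0 = (3438 - 319)/319 = 3119/319 = 9.77743
r*t = 0.3 * 7 = 2.1; exp(-2.1) = 0.122456
9.77743 * 0.122456 = 1.19730
1 + 1.19730 = 2.19730
N = 3438 / 2.19730 = 1564.65 ≈ 1565

1565


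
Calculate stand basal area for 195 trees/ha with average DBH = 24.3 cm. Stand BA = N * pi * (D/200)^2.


(D/200)^2 = (24.3/200)^2 = 0.1215^2 = 0.01476225
Individual BA = 3.141593 * 0.01476225 = 0.0463770 m^2
Stand BA = 195 * 0.0463770 = 9.04352 ≈ 9.04 m^2/ha

9.04 m^2/ha


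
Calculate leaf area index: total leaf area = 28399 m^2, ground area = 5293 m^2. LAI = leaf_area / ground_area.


LAI = 28399 / 5293 = 5.3654 ≈ 5.37

5.37


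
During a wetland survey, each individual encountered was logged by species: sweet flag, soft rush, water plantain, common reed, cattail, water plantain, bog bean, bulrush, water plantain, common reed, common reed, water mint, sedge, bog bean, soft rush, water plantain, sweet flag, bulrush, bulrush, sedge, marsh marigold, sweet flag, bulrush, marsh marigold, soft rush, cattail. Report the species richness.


Total individuals logged = 26
Distinct species (count of individuals): sweet flag (3), soft rush (3), water plantain (4), common reed (3), cattail (2), bog bean (2), bulrush (4), water mint (1), sedge (2), marsh marigold (2)
Species richness = number of distinct species = 10

10


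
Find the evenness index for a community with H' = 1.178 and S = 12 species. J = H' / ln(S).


ln(12) = 2.48491
J = H' / ln(S) = 1.178 / 2.48491 = 0.474061 ≈ 0.4741

0.4741


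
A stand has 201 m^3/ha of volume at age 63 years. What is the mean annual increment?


MAI = 201 / 63 = 3.1905 ≈ 3.19 m^3/ha/yr

3.19 m^3/ha/yr


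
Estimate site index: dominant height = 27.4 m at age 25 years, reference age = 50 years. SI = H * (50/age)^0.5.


50/25 = 2.00000
(2.00000)^0.5 = 1.41421
SI = 27.4 * 1.41421 = 38.7494 ≈ 38.7 m

38.7 m


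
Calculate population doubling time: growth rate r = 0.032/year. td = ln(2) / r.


td = ln(2) / 0.032 = 0.693147 / 0.032 = 21.6608 ≈ 21.7 years

21.7 years


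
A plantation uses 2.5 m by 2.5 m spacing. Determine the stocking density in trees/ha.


N = 10000 / 2.5^2 = 10000 / 6.25 = 1600.00 ≈ 1600 trees/ha

1600 trees/ha


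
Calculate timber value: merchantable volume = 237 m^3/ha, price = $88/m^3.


Value = 237 * 88 = $20856/ha

$20856/ha


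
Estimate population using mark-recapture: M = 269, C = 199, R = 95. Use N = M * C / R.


N = M * C / R = 269 * 199 / 95 = 53531 / 95 = 563.48 ≈ 563

563 individuals


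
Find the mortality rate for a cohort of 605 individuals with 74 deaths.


Mortality rate = 74 / 605 = 0.122314 ≈ 0.1223

0.1223


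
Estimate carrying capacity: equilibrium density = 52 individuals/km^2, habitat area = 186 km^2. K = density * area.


K = 52 * 186 = 9672 individuals

9672 individuals


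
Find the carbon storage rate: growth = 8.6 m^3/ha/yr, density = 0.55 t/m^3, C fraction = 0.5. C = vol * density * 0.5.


C = 8.6 * 0.55 * 0.5 = 2.365 ≈ 2.37 t C/ha/yr

2.37 t C/ha/yr


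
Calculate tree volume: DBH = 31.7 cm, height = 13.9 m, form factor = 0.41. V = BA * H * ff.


(D/200)^2 = (31.7/200)^2 = 0.1585^2 = 0.02512225
BA = 3.141593 * 0.02512225 = 0.0789239 m^2
V = 0.0789239 * 13.9 * 0.41 = 0.449787 ≈ 0.450 m^3

0.450 m^3


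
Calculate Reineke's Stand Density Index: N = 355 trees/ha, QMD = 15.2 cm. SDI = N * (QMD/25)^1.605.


QMD/25 = 15.2/25 = 0.608
(0.608)^1.605 = exp(1.605 * ln(0.608)) = exp(1.605 * (-0.497580)) = exp(-0.798616) = 0.449951
SDI = 355 * 0.449951 = 159.733 ≈ 160

160


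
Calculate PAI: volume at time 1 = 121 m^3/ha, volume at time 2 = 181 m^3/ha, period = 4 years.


PAI = (V2 - V1) / period = (181 - 121) / 4 = 60 / 4 = 15.00 m^3/ha/yr

15.00 m^3/ha/yr


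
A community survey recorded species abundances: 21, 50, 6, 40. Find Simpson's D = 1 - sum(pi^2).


Total N = 21 + 50 + 6 + 40 = 117
Per-species terms:
  p = 21/117 = 0.179487; p^2 = 0.179487^2 = 0.032216
  p = 50/117 = 0.427350; p^2 = 0.427350^2 = 0.182628
  p = 6/117 = 0.051282; p^2 = 0.051282^2 = 0.002630
  p = 40/117 = 0.341880; p^2 = 0.341880^2 = 0.116882
sum(p^2) = 0.032216 + 0.182628 + 0.002630 + 0.116882 = 0.334356
D = 1 - 0.334356 = 0.665644 ≈ 0.6656

0.6656


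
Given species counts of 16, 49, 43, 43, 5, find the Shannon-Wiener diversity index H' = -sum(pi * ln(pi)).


Total N = 16 + 49 + 43 + 43 + 5 = 156
Per-species terms:
  p = 16/156 = 0.102564; ln(p) = -2.277268; p*ln(p) = 0.102564 * (-2.277268) = -0.233566
  p = 49/156 = 0.314103; ln(p) = -1.158034; p*ln(p) = 0.314103 * (-1.158034) = -0.363742
  p = 43/156 = 0.275641; ln(p) = -1.288656; p*ln(p) = 0.275641 * (-1.288656) = -0.355206
  p = 43/156 = 0.275641; ln(p) = -1.288656; p*ln(p) = 0.275641 * (-1.288656) = -0.355206
  p = 5/156 = 0.032051; ln(p) = -3.440427; p*ln(p) = 0.032051 * (-3.440427) = -0.110269
sum(p*ln(p)) = (-0.233566) + (-0.363742) + (-0.355206) + (-0.355206) + (-0.110269) = -1.417989
H' = -(-1.417989) = 1.417989 ≈ 1.4180

1.4180


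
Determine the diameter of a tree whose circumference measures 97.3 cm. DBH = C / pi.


DBH = C / pi = 97.3 / 3.141593 = 30.9715 ≈ 30.97 cm

30.97 cm


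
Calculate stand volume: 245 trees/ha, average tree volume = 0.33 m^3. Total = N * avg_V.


V_stand = 245 * 0.33 = 80.85 ≈ 80.9 m^3/ha

80.9 m^3/ha


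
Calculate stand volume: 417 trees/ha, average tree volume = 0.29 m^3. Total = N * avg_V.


V_stand = 417 * 0.29 = 120.93 ≈ 120.9 m^3/ha

120.9 m^3/ha


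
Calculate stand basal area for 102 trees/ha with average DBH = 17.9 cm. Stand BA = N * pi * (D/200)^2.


(D/200)^2 = (17.9/200)^2 = 0.0895^2 = 0.00801025
Individual BA = 3.141593 * 0.00801025 = 0.0251649 m^2
Stand BA = 102 * 0.0251649 = 2.56682 ≈ 2.57 m^2/ha

2.57 m^2/ha


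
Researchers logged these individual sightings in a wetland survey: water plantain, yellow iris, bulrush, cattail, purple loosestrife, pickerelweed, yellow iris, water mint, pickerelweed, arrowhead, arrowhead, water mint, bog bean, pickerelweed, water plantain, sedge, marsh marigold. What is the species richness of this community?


Total individuals logged = 17
Distinct species (count of individuals): water plantain (2), yellow iris (2), bulrush (1), cattail (1), purple loosestrife (1), pickerelweed (3), water mint (2), arrowhead (2), bog bean (1), sedge (1), marsh marigold (1)
Species richness = number of distinct species = 11

11


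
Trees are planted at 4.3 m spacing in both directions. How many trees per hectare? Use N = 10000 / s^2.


N = 10000 / 4.3^2 = 10000 / 18.49 = 540.833 ≈ 541 trees/ha

541 trees/ha


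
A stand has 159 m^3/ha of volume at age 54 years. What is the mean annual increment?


MAI = 159 / 54 = 2.9444 ≈ 2.94 m^3/ha/yr

2.94 m^3/ha/yr


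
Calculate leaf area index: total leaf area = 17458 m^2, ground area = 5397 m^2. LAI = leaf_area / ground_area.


LAI = 17458 / 5397 = 3.2348 ≈ 3.23

3.23


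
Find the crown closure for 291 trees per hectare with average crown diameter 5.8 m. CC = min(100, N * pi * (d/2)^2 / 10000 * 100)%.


(d/2)^2 = (5.8/2)^2 = 2.9^2 = 8.41
Crown area = 3.141593 * 8.41 = 26.4208 m^2
N * area / 10000 * 100 = 291 * 26.4208 / 10000 * 100 = 76.8845
CC = min(100, 76.8845) = 76.8845 ≈ 76.9%

76.9%


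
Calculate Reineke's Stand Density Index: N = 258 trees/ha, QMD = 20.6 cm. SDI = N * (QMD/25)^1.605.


QMD/25 = 20.6/25 = 0.824
(0.824)^1.605 = exp(1.605 * ln(0.824)) = exp(1.605 * (-0.193585)) = exp(-0.310704) = 0.732931
SDI = 258 * 0.732931 = 189.096 ≈ 189

189


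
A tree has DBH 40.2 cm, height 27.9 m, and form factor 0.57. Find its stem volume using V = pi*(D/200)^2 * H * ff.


(D/200)^2 = (40.2/200)^2 = 0.201^2 = 0.040401
BA = 3.141593 * 0.040401 = 0.126923 m^2
V = 0.126923 * 27.9 * 0.57 = 2.01846 ≈ 2.018 m^3

2.018 m^3


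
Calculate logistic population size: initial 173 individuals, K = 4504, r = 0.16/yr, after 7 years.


(K - N0)/N0 = (4504 - 173)/173 = 4331/173 = 25.0347
r*t = 0.16 * 7 = 1.12; exp(-1.12) = 0.326280
25.0347 * 0.326280 = 8.16832
1 + 8.16832 = 9.16832
N = 4504 / 9.16832 = 491.257 ≈ 491

491


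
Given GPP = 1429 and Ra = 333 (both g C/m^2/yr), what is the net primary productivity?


NPP = GPP - Ra = 1429 - 333 = 1096 g C/m^2/yr

1096 g C/m^2/yr


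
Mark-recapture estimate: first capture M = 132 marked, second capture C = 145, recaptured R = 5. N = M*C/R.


N = M * C / R = 132 * 145 / 5 = 19140 / 5 = 3828

3828 individuals


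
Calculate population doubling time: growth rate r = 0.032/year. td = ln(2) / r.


td = ln(2) / 0.032 = 0.693147 / 0.032 = 21.6608 ≈ 21.7 years

21.7 years


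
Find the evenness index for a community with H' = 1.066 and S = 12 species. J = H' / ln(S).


ln(12) = 2.48491
J = H' / ln(S) = 1.066 / 2.48491 = 0.428989 ≈ 0.4290

0.4290


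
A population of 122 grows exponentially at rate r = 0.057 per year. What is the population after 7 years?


r*t = 0.057 * 7 = 0.399
exp(0.399) = 1.49033
N = 122 * 1.49033 = 181.820 ≈ 182

182


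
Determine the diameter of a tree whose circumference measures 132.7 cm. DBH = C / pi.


DBH = C / pi = 132.7 / 3.141593 = 42.2397 ≈ 42.24 cm

42.24 cm


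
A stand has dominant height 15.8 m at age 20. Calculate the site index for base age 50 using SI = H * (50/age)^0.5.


50/20 = 2.50000
(2.50000)^0.5 = 1.58114
SI = 15.8 * 1.58114 = 24.9820 ≈ 25.0 m

25.0 m


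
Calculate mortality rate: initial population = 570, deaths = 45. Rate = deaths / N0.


Mortality rate = 45 / 570 = 0.078947 ≈ 0.0789

0.0789


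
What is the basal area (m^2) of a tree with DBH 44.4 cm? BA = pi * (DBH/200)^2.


D/200 = 44.4/200 = 0.222 m
(D/200)^2 = 0.222^2 = 0.049284
BA = 3.141593 * 0.049284 = 0.154830 ≈ 0.1548 m^2

0.1548 m^2


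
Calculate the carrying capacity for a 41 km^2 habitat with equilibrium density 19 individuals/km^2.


K = 19 * 41 = 779 individuals

779 individuals


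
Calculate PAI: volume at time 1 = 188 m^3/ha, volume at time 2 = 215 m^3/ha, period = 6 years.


PAI = (V2 - V1) / period = (215 - 188) / 6 = 27 / 6 = 4.50 m^3/ha/yr

4.50 m^3/ha/yr


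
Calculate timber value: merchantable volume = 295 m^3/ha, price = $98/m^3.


Value = 295 * 98 = $28910/ha

$28910/ha


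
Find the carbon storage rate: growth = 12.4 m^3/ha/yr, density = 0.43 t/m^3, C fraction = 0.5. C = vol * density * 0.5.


C = 12.4 * 0.43 * 0.5 = 2.666 ≈ 2.67 t C/ha/yr

2.67 t C/ha/yr


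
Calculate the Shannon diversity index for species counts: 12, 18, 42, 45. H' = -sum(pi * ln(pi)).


Total N = 12 + 18 + 42 + 45 = 117
Per-species terms:
  p = 12/117 = 0.102564; ln(p) = -2.277268; p*ln(p) = 0.102564 * (-2.277268) = -0.233566
  p = 18/117 = 0.153846; ln(p) = -1.871803; p*ln(p) = 0.153846 * (-1.871803) = -0.287969
  p = 42/117 = 0.358974; ln(p) = -1.024505; p*ln(p) = 0.358974 * (-1.024505) = -0.367771
  p = 45/117 = 0.384615; ln(p) = -0.955512; p*ln(p) = 0.384615 * (-0.955512) = -0.367504
sum(p*ln(p)) = (-0.233566) + (-0.287969) + (-0.367771) + (-0.367504) = -1.256810
H' = -(-1.256810) = 1.256810 ≈ 1.2568

1.2568


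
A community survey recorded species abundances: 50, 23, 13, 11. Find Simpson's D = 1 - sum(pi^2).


Total N = 50 + 23 + 13 + 11 = 97
Per-species terms:
  p = 50/97 = 0.515464; p^2 = 0.515464^2 = 0.265703
  p = 23/97 = 0.237113; p^2 = 0.237113^2 = 0.056223
  p = 13/97 = 0.134021; p^2 = 0.134021^2 = 0.017962
  p = 11/97 = 0.113402; p^2 = 0.113402^2 = 0.012860
sum(p^2) = 0.265703 + 0.056223 + 0.017962 + 0.012860 = 0.352748
D = 1 - 0.352748 = 0.647252 ≈ 0.6473

0.6473


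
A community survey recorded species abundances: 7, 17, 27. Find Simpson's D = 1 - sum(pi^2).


Total N = 7 + 17 + 27 = 51
Per-species terms:
  p = 7/51 = 0.137255; p^2 = 0.137255^2 = 0.018839
  p = 17/51 = 0.333333; p^2 = 0.333333^2 = 0.111111
  p = 27/51 = 0.529412; p^2 = 0.529412^2 = 0.280277
sum(p^2) = 0.018839 + 0.111111 + 0.280277 = 0.410227
D = 1 - 0.410227 = 0.589773 ≈ 0.5898

0.5898


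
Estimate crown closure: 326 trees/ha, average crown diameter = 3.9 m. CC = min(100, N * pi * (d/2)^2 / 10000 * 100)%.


(d/2)^2 = (3.9/2)^2 = 1.95^2 = 3.8025
Crown area = 3.141593 * 3.8025 = 11.9459 m^2
N * area / 10000 * 100 = 326 * 11.9459 / 10000 * 100 = 38.9436
CC = min(100, 38.9436) = 38.9436 ≈ 38.9%

38.9%


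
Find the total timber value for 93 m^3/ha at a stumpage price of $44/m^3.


Value = 93 * 44 = $4092/ha

$4092/ha


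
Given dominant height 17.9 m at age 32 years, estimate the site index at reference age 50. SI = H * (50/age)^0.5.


50/32 = 1.56250
(1.56250)^0.5 = 1.25000
SI = 17.9 * 1.25000 = 22.3750 ≈ 22.4 m

22.4 m


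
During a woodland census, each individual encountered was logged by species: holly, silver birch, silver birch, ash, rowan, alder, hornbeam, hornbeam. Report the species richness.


Total individuals logged = 8
Distinct species (count of individuals): holly (1), silver birch (2), ash (1), rowan (1), alder (1), hornbeam (2)
Species richness = number of distinct species = 6

6


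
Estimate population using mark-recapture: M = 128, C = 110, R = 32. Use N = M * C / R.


N = M * C / R = 128 * 110 / 32 = 14080 / 32 = 440

440 individuals


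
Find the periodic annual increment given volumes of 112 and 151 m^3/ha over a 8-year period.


PAI = (V2 - V1) / period = (151 - 112) / 8 = 39 / 8 = 4.8750 ≈ 4.88 m^3/ha/yr

4.88 m^3/ha/yr


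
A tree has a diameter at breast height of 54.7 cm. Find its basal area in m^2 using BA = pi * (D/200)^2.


D/200 = 54.7/200 = 0.2735 m
(D/200)^2 = 0.2735^2 = 0.07480225
BA = 3.141593 * 0.07480225 = 0.234998 ≈ 0.2350 m^2

0.2350 m^2


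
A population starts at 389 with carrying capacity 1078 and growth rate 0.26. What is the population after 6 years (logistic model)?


(K - N0)/N0 = (1078 - 389)/389 = 689/389 = 1.77121
r*t = 0.26 * 6 = 1.56; exp(-1.56) = 0.210136
1.77121 * 0.210136 = 0.372195
1 + 0.372195 = 1.37220
N = 1078 / 1.37220 = 785.600 ≈ 786

786


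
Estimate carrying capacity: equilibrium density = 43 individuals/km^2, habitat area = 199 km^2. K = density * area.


K = 43 * 199 = 8557 individuals

8557 individuals


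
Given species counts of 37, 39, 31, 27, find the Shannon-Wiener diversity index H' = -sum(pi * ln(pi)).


Total N = 37 + 39 + 31 + 27 = 134
Per-species terms:
  p = 37/134 = 0.276119; ln(p) = -1.286923; p*ln(p) = 0.276119 * (-1.286923) = -0.355344
  p = 39/134 = 0.291045; ln(p) = -1.234277; p*ln(p) = 0.291045 * (-1.234277) = -0.359230
  p = 31/134 = 0.231343; ln(p) = -1.463854; p*ln(p) = 0.231343 * (-1.463854) = -0.338652
  p = 27/134 = 0.201493; ln(p) = -1.602001; p*ln(p) = 0.201493 * (-1.602001) = -0.322792
sum(p*ln(p)) = (-0.355344) + (-0.359230) + (-0.338652) + (-0.322792) = -1.376018
H' = -(-1.376018) = 1.376018 ≈ 1.3760

1.3760


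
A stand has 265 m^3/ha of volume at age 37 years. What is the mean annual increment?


MAI = 265 / 37 = 7.1622 ≈ 7.16 m^3/ha/yr

7.16 m^3/ha/yr


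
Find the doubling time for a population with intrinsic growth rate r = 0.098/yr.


td = ln(2) / 0.098 = 0.693147 / 0.098 = 7.07293 ≈ 7.1 years

7.1 years


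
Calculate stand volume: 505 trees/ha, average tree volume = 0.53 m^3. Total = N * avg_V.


V_stand = 505 * 0.53 = 267.65 ≈ 267.7 m^3/ha

267.7 m^3/ha


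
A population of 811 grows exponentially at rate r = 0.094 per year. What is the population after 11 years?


r*t = 0.094 * 11 = 1.034
exp(1.034) = 2.81229
N = 811 * 2.81229 = 2280.77 ≈ 2281

2281


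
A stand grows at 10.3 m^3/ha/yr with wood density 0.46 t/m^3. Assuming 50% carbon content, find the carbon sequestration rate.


C = 10.3 * 0.46 * 0.5 = 2.369 ≈ 2.37 t C/ha/yr

2.37 t C/ha/yr


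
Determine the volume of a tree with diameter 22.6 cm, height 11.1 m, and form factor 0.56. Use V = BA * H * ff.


(D/200)^2 = (22.6/200)^2 = 0.113^2 = 0.012769
BA = 3.141593 * 0.012769 = 0.0401150 m^2
V = 0.0401150 * 11.1 * 0.56 = 0.249355 ≈ 0.249 m^3

0.249 m^3


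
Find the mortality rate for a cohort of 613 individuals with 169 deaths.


Mortality rate = 169 / 613 = 0.275693 ≈ 0.2757

0.2757


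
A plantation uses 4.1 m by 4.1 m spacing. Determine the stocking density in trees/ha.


N = 10000 / 4.1^2 = 10000 / 16.81 = 594.884 ≈ 595 trees/ha

595 trees/ha


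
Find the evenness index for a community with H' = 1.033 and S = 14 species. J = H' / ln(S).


ln(14) = 2.63906
J = H' / ln(S) = 1.033 / 2.63906 = 0.391427 ≈ 0.3914

0.3914


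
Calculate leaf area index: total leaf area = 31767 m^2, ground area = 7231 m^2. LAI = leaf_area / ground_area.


LAI = 31767 / 7231 = 4.3932 ≈ 4.39

4.39


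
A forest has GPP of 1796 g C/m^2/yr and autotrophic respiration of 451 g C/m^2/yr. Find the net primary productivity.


NPP = GPP - Ra = 1796 - 451 = 1345 g C/m^2/yr

1345 g C/m^2/yr


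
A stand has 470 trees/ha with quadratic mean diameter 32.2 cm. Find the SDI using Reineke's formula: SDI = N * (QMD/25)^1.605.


QMD/25 = 32.2/25 = 1.288
(1.288)^1.605 = exp(1.605 * ln(1.288)) = exp(1.605 * 0.253091) = exp(0.406211) = 1.50112
SDI = 470 * 1.50112 = 705.526 ≈ 706

706


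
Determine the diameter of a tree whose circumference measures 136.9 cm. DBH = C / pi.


DBH = C / pi = 136.9 / 3.141593 = 43.5766 ≈ 43.58 cm

43.58 cm


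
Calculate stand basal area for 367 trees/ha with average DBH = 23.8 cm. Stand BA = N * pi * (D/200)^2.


(D/200)^2 = (23.8/200)^2 = 0.119^2 = 0.014161
Individual BA = 3.141593 * 0.014161 = 0.0444881 m^2
Stand BA = 367 * 0.0444881 = 16.3271 ≈ 16.33 m^2/ha

16.33 m^2/ha


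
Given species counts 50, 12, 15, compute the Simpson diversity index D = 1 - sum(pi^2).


Total N = 50 + 12 + 15 = 77
Per-species terms:
  p = 50/77 = 0.649351; p^2 = 0.649351^2 = 0.421657
  p = 12/77 = 0.155844; p^2 = 0.155844^2 = 0.024287
  p = 15/77 = 0.194805; p^2 = 0.194805^2 = 0.037949
sum(p^2) = 0.421657 + 0.024287 + 0.037949 = 0.483893
D = 1 - 0.483893 = 0.516107 ≈ 0.5161

0.5161


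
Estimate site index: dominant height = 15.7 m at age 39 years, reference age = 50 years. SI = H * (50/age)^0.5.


50/39 = 1.28205
(1.28205)^0.5 = 1.13228
SI = 15.7 * 1.13228 = 17.7768 ≈ 17.8 m

17.8 m


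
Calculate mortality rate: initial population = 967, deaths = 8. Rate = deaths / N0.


Mortality rate = 8 / 967 = 0.008273 ≈ 0.0083

0.0083


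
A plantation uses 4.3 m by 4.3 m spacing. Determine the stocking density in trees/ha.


N = 10000 / 4.3^2 = 10000 / 18.49 = 540.833 ≈ 541 trees/ha

541 trees/ha


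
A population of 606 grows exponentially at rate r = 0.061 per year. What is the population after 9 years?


r*t = 0.061 * 9 = 0.549
exp(0.549) = 1.73152
N = 606 * 1.73152 = 1049.30 ≈ 1049

1049


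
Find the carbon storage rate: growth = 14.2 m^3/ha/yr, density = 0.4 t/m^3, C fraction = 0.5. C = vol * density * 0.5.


C = 14.2 * 0.4 * 0.5 = 2.84 t C/ha/yr

2.84 t C/ha/yr


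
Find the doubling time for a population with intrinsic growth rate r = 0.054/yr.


td = ln(2) / 0.054 = 0.693147 / 0.054 = 12.8361 ≈ 12.8 years

12.8 years


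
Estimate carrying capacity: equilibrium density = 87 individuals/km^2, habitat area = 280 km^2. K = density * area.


K = 87 * 280 = 24360 individuals

24360 individuals


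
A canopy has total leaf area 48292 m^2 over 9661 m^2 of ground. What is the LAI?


LAI = 48292 / 9661 = 4.9987 ≈ 5.00

5.00


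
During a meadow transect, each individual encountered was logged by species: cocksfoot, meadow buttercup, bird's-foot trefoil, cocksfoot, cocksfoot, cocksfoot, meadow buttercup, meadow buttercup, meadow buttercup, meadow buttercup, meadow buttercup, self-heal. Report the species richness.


Total individuals logged = 12
Distinct species (count of individuals): cocksfoot (4), meadow buttercup (6), bird's-foot trefoil (1), self-heal (1)
Species richness = number of distinct species = 4

4


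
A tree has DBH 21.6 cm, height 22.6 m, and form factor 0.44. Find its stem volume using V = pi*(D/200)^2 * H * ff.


(D/200)^2 = (21.6/200)^2 = 0.108^2 = 0.011664
BA = 3.141593 * 0.011664 = 0.0366435 m^2
V = 0.0366435 * 22.6 * 0.44 = 0.364383 ≈ 0.364 m^3

0.364 m^3


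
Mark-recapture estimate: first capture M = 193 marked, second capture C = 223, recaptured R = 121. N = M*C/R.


N = M * C / R = 193 * 223 / 121 = 43039 / 121 = 355.69 ≈ 356

356 individuals


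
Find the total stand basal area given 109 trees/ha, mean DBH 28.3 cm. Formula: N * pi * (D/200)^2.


(D/200)^2 = (28.3/200)^2 = 0.1415^2 = 0.02002225
Individual BA = 3.141593 * 0.02002225 = 0.0629018 m^2
Stand BA = 109 * 0.0629018 = 6.85630 ≈ 6.86 m^2/ha

6.86 m^2/ha


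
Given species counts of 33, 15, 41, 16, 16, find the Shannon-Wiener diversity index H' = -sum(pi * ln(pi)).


Total N = 33 + 15 + 41 + 16 + 16 = 121
Per-species terms:
  p = 33/121 = 0.272727; ln(p) = -1.299284; p*ln(p) = 0.272727 * (-1.299284) = -0.354350
  p = 15/121 = 0.123967; ln(p) = -2.087740; p*ln(p) = 0.123967 * (-2.087740) = -0.258811
  p = 41/121 = 0.338843; ln(p) = -1.082218; p*ln(p) = 0.338843 * (-1.082218) = -0.366702
  p = 16/121 = 0.132231; ln(p) = -2.023205; p*ln(p) = 0.132231 * (-2.023205) = -0.267530
  p = 16/121 = 0.132231; ln(p) = -2.023205; p*ln(p) = 0.132231 * (-2.023205) = -0.267530
sum(p*ln(p)) = (-0.354350) + (-0.258811) + (-0.366702) + (-0.267530) + (-0.267530) = -1.514923
H' = -(-1.514923) = 1.514923 ≈ 1.5149

1.5149


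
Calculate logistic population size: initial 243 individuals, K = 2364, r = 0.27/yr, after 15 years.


(K - N0)/N0 = (2364 - 243)/243 = 2121/243 = 8.72840
r*t = 0.27 * 15 = 4.05; exp(-4.05) = 0.0174224
8.72840 * 0.0174224 = 0.152070
1 + 0.152070 = 1.15207
N = 2364 / 1.15207 = 2051.96 ≈ 2052

2052


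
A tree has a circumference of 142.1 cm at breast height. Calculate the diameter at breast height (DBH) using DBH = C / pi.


DBH = C / pi = 142.1 / 3.141593 = 45.2318 ≈ 45.23 cm

45.23 cm


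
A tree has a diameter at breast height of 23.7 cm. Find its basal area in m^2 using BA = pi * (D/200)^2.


D/200 = 23.7/200 = 0.1185 m
(D/200)^2 = 0.1185^2 = 0.01404225
BA = 3.141593 * 0.01404225 = 0.0441150 ≈ 0.0441 m^2

0.0441 m^2


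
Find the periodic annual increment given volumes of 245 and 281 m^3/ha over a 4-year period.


PAI = (V2 - V1) / period = (281 - 245) / 4 = 36 / 4 = 9.00 m^3/ha/yr

9.00 m^3/ha/yr


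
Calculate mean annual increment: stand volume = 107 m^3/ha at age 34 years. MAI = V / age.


MAI = 107 / 34 = 3.1471 ≈ 3.15 m^3/ha/yr

3.15 m^3/ha/yr


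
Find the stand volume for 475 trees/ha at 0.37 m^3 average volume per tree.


V_stand = 475 * 0.37 = 175.75 ≈ 175.8 m^3/ha

175.8 m^3/ha


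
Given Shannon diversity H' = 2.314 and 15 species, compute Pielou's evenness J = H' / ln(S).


ln(15) = 2.70805
J = H' / ln(S) = 2.314 / 2.70805 = 0.854489 ≈ 0.8545

0.8545


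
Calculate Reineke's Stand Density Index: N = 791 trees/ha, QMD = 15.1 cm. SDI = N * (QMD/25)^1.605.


QMD/25 = 15.1/25 = 0.604
(0.604)^1.605 = exp(1.605 * ln(0.604)) = exp(1.605 * (-0.504181)) = exp(-0.809211) = 0.445209
SDI = 791 * 0.445209 = 352.160 ≈ 352

352


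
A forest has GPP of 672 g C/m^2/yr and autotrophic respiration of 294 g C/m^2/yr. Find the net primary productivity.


NPP = GPP - Ra = 672 - 294 = 378 g C/m^2/yr

378 g C/m^2/yr


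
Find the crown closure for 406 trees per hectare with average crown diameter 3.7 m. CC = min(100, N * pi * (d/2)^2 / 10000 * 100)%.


(d/2)^2 = (3.7/2)^2 = 1.85^2 = 3.4225
Crown area = 3.141593 * 3.4225 = 10.7521 m^2
N * area / 10000 * 100 = 406 * 10.7521 / 10000 * 100 = 43.6535
CC = min(100, 43.6535) = 43.6535 ≈ 43.7%

43.7%


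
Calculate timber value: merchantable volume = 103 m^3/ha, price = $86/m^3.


Value = 103 * 86 = $8858/ha

$8858/ha


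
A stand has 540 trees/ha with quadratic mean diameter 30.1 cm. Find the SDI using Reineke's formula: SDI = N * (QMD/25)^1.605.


QMD/25 = 30.1/25 = 1.204
(1.204)^1.605 = exp(1.605 * ln(1.204)) = exp(1.605 * 0.185649) = exp(0.297967) = 1.34712
SDI = 540 * 1.34712 = 727.445 ≈ 727

727


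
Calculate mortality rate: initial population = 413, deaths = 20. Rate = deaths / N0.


Mortality rate = 20 / 413 = 0.048426 ≈ 0.0484

0.0484


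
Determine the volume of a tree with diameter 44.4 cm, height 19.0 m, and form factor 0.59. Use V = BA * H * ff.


(D/200)^2 = (44.4/200)^2 = 0.222^2 = 0.049284
BA = 3.141593 * 0.049284 = 0.154830 m^2
V = 0.154830 * 19.0 * 0.59 = 1.73564 ≈ 1.736 m^3

1.736 m^3


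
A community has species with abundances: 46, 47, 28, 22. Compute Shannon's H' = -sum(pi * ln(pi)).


Total N = 46 + 47 + 28 + 22 = 143
Per-species terms:
  p = 46/143 = 0.321678; ln(p) = -1.134204; p*ln(p) = 0.321678 * (-1.134204) = -0.364848
  p = 47/143 = 0.328671; ln(p) = -1.112698; p*ln(p) = 0.328671 * (-1.112698) = -0.365712
  p = 28/143 = 0.195804; ln(p) = -1.630641; p*ln(p) = 0.195804 * (-1.630641) = -0.319286
  p = 22/143 = 0.153846; ln(p) = -1.871803; p*ln(p) = 0.153846 * (-1.871803) = -0.287969
sum(p*ln(p)) = (-0.364848) + (-0.365712) + (-0.319286) + (-0.287969) = -1.337815
H' = -(-1.337815) = 1.337815 ≈ 1.3378

1.3378


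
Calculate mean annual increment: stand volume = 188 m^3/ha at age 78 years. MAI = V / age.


MAI = 188 / 78 = 2.4103 ≈ 2.41 m^3/ha/yr

2.41 m^3/ha/yr


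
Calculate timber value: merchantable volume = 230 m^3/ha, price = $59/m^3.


Value = 230 * 59 = $13570/ha

$13570/ha


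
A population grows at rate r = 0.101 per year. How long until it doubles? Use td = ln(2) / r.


td = ln(2) / 0.101 = 0.693147 / 0.101 = 6.86284 ≈ 6.9 years

6.9 years


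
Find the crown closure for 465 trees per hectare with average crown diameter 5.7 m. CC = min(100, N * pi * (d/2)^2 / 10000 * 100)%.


(d/2)^2 = (5.7/2)^2 = 2.85^2 = 8.1225
Crown area = 3.141593 * 8.1225 = 25.5176 m^2
N * area / 10000 * 100 = 465 * 25.5176 / 10000 * 100 = 118.657
CC = min(100, 118.657) = 100%

100%


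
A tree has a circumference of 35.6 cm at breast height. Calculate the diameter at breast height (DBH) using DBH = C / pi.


DBH = C / pi = 35.6 / 3.141593 = 11.3318 ≈ 11.33 cm

11.33 cm


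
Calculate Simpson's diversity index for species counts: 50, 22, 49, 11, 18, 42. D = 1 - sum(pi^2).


Total N = 50 + 22 + 49 + 11 + 18 + 42 = 192
Per-species terms:
  p = 50/192 = 0.260417; p^2 = 0.260417^2 = 0.067817
  p = 22/192 = 0.114583; p^2 = 0.114583^2 = 0.013129
  p = 49/192 = 0.255208; p^2 = 0.255208^2 = 0.065131
  p = 11/192 = 0.057292; p^2 = 0.057292^2 = 0.003282
  p = 18/192 = 0.093750; p^2 = 0.093750^2 = 0.008789
  p = 42/192 = 0.218750; p^2 = 0.218750^2 = 0.047852
sum(p^2) = 0.067817 + 0.013129 + 0.065131 + 0.003282 + 0.008789 + 0.047852 = 0.206000
D = 1 - 0.206000 = 0.794000 ≈ 0.7940

0.7940


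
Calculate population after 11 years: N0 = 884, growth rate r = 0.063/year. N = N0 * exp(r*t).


r*t = 0.063 * 11 = 0.693
exp(0.693) = 1.99971
N = 884 * 1.99971 = 1767.74 ≈ 1768

1768


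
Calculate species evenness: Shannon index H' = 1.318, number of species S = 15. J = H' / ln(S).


ln(15) = 2.70805
J = H' / ln(S) = 1.318 / 2.70805 = 0.486697 ≈ 0.4867

0.4867


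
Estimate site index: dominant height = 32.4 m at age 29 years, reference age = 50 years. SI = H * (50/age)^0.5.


50/29 = 1.72414
(1.72414)^0.5 = 1.31307
SI = 32.4 * 1.31307 = 42.5435 ≈ 42.5 m

42.5 m


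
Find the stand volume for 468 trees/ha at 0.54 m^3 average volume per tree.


V_stand = 468 * 0.54 = 252.72 ≈ 252.7 m^3/ha

252.7 m^3/ha


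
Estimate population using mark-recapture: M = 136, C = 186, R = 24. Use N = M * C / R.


N = M * C / R = 136 * 186 / 24 = 25296 / 24 = 1054

1054 individuals


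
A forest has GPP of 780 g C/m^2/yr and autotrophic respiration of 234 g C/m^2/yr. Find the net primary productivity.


NPP = GPP - Ra = 780 - 234 = 546 g C/m^2/yr

546 g C/m^2/yr
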